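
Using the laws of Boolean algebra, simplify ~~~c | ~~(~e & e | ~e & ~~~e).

~c | ~e

~~~c | ~~(~e & e | ~e & ~~~e)
= ~~~c | ~~(~e & e | ~e & ~e)   — double negation
= ~c | ~~(~e & e | ~e & ~e)   — double negation
= ~c | ~e & e | ~e & ~e   — double negation
= ~c | ~e   — distribution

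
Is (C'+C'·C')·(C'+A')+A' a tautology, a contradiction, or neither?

(C'+C'·C')·(C'+A')+A'
= (C'+C')·(C'+A')+A'   — idempotence
= C'+C'·A'+A'   — distribution
= C'+A'   — absorption
This depends on A, C, so it is not a constant.

neither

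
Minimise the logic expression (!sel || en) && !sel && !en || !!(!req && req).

!sel && !en

(!sel || en) && !sel && !en || !!(!req && req)
= (!sel || en) && !sel && !en || !req && req   [double negation]
= !sel && !en || !req && req   [absorption]
= !sel && !en   [complement / identity]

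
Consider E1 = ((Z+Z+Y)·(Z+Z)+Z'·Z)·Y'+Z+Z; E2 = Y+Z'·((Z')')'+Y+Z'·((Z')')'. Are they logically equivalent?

E1: ((Z+Z+Y)·(Z+Z)+Z'·Z)·Y'+Z+Z
    = (Z+Z+Z'·Z)·Y'+Z+Z   [absorption]
    = (Z+Z)·Y'+Z+Z   [complement / identity]
    = Z+Z   [absorption]
    = Z   [idempotence]
E2: Y+Z'·((Z')')'+Y+Z'·((Z')')'
    = Y+Z'·((Z')')'   [idempotence]
    = Y+Z'·Z'   [double negation]
    = Y+Z'   [idempotence]
These differ: at Y=0, Z=0, E1 = 0 but E2 = 1.

No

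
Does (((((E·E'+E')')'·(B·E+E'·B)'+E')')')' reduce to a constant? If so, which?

(((((E·E'+E')')'·(B·E+E'·B)'+E')')')'
= (((((E')')'·(B·E+E'·B)'+E')')')'   (complement / identity)
= (((E'·(B·E+E'·B)'+E')')')'   (double negation)
= (((E'·B'+E')')')'   (distribution)
= (E'·B'+E')'   (double negation)
= (E')'   (absorption)
= E   (double negation)
This depends on E, so it is not a constant.

no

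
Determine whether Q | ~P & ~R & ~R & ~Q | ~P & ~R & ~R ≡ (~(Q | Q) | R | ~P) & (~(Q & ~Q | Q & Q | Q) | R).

E1: Q | ~P & ~R & ~R & ~Q | ~P & ~R & ~R
    = Q | ~P & ~R & ~R   (absorption)
    = Q | ~P & ~R   (idempotence)
E2: (~(Q | Q) | R | ~P) & (~(Q & ~Q | Q & Q | Q) | R)
    = (~(Q | Q) | R | ~P) & (~(Q | Q) | R)   (distribution)
    = ~(Q | Q) | R   (absorption)
    = ~Q | R   (idempotence)
These differ: at P=1, Q=0, R=0, E1 = 0 but E2 = 1.

No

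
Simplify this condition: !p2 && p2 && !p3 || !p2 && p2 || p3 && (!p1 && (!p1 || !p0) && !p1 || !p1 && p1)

!p2 && p2 && !p3 || !p2 && p2 || p3 && (!p1 && (!p1 || !p0) && !p1 || !p1 && p1)
= !p2 && p2 && !p3 || !p2 && p2 || p3 && (!p1 && !p1 || !p1 && p1)
= !p2 && p2 && !p3 || !p2 && p2 || p3 && !p1
= !p2 && p2 || p3 && !p1
= p3 && !p1

p3 && !p1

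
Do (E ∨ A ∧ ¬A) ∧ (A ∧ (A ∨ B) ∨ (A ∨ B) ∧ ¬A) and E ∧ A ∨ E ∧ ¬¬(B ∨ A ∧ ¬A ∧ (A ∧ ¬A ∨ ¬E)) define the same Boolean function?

E1: (E ∨ A ∧ ¬A) ∧ (A ∧ (A ∨ B) ∨ (A ∨ B) ∧ ¬A)
    = (E ∨ A ∧ ¬A) ∧ (A ∨ B)   — distribution
    = E ∧ (A ∨ B)   — complement / identity
E2: E ∧ A ∨ E ∧ ¬¬(B ∨ A ∧ ¬A ∧ (A ∧ ¬A ∨ ¬E))
    = E ∧ A ∨ E ∧ ¬¬(B ∨ A ∧ ¬A)   — absorption
    = E ∧ (A ∨ ¬¬(B ∨ A ∧ ¬A))   — distribution
    = E ∧ (A ∨ B ∨ A ∧ ¬A)   — double negation
    = E ∧ (A ∨ B)   — complement / identity
Both reduce to E ∧ (A ∨ B), so they are equivalent.

Yes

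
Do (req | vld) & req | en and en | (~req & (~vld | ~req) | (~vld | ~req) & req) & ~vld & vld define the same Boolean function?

No

E1: (req | vld) & req | en
    = req | en   [absorption]
E2: en | (~req & (~vld | ~req) | (~vld | ~req) & req) & ~vld & vld
    = en | (~vld | ~req) & ~vld & vld   [distribution]
    = en | ~vld & vld   [absorption]
    = en   [complement / identity]
These differ: at en=0, req=1, vld=0, E1 = 1 but E2 = 0.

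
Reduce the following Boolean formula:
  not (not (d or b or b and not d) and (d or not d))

d or b

not (not (d or b or b and not d) and (d or not d))
= not (not (d or b) and (d or not d))   (absorption)
= not not (d or b)   (complement / identity)
= d or b   (double negation)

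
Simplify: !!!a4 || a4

true

!!!a4 || a4
= !a4 || a4   (double negation)
= true   (complement)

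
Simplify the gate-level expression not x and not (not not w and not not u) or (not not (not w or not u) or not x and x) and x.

not x and not (not not w and not not u) or (not not (not w or not u) or not x and x) and x
= not x and not (not not w and not not u) or (not w or not u or not x and x) and x   — double negation
= not x and not (not not w and not not u) or (not w or not u) and x   — complement / identity
= not x and (not w or not u) or (not w or not u) and x   — De Morgan
= not w or not u   — distribution

not w or not u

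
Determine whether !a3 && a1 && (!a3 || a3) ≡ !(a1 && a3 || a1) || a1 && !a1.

No

E1: !a3 && a1 && (!a3 || a3)
    = !a3 && a1   — complement / identity
E2: !(a1 && a3 || a1) || a1 && !a1
    = !a1 || a1 && !a1   — absorption
    = !a1   — complement / identity
These differ: at a1=0, a3=0, E1 = 0 but E2 = 1.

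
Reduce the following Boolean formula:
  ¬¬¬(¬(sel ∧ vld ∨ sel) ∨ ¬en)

sel ∧ en

¬¬¬(¬(sel ∧ vld ∨ sel) ∨ ¬en)
= ¬(¬(sel ∧ vld ∨ sel) ∨ ¬en)   — double negation
= ¬(¬sel ∨ ¬en)   — absorption
= sel ∧ en   — De Morgan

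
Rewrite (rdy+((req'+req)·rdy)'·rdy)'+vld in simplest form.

rdy'+vld

(rdy+((req'+req)·rdy)'·rdy)'+vld
= (rdy+rdy'·rdy)'+vld   [complement / identity]
= rdy'+vld   [complement / identity]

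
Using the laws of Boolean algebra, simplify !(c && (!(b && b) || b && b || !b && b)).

!c

!(c && (!(b && b) || b && b || !b && b))
= !(c && (!(b && b) || b))   — distribution
= !(c && (!b || b))   — idempotence
= !c   — complement / identity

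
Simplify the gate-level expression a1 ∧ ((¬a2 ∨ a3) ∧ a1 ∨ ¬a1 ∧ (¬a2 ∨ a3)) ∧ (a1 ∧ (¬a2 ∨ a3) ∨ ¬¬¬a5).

a1 ∧ ((¬a2 ∨ a3) ∧ a1 ∨ ¬a1 ∧ (¬a2 ∨ a3)) ∧ (a1 ∧ (¬a2 ∨ a3) ∨ ¬¬¬a5)
= a1 ∧ (¬a2 ∨ a3) ∧ (a1 ∧ (¬a2 ∨ a3) ∨ ¬¬¬a5)   — distribution
= a1 ∧ (¬a2 ∨ a3) ∧ (a1 ∧ (¬a2 ∨ a3) ∨ ¬a5)   — double negation
= a1 ∧ (¬a2 ∨ a3)   — absorption

a1 ∧ (¬a2 ∨ a3)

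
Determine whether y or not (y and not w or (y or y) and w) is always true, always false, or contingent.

always true

y or not (y and not w or (y or y) and w)
= y or not (y and not w or y and w)   — idempotence
= y or not y   — distribution
= True   — complement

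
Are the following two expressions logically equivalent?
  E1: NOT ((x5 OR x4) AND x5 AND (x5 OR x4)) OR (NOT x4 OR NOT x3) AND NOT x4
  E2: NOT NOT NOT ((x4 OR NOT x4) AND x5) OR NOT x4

Yes

E1: NOT ((x5 OR x4) AND x5 AND (x5 OR x4)) OR (NOT x4 OR NOT x3) AND NOT x4
    = NOT ((x5 OR x4) AND x5) OR (NOT x4 OR NOT x3) AND NOT x4   (absorption)
    = NOT x5 OR (NOT x4 OR NOT x3) AND NOT x4   (absorption)
    = NOT x5 OR NOT x4   (absorption)
E2: NOT NOT NOT ((x4 OR NOT x4) AND x5) OR NOT x4
    = NOT ((x4 OR NOT x4) AND x5) OR NOT x4   (double negation)
    = NOT x5 OR NOT x4   (complement / identity)
Both reduce to NOT x5 OR NOT x4, so they are equivalent.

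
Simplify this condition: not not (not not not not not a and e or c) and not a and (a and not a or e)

not a and e

not not (not not not not not a and e or c) and not a and (a and not a or e)
= not not (not not not not not a and e or c) and not a and e   — complement / identity
= not not (not not not a and e or c) and not a and e   — double negation
= not not (not a and e or c) and not a and e   — double negation
= (not a and e or c) and not a and e   — double negation
= not a and e   — absorption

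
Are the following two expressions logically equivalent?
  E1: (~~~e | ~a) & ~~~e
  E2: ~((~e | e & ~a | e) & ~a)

No

E1: (~~~e | ~a) & ~~~e
    = ~~~e   (absorption)
    = ~e   (double negation)
E2: ~((~e | e & ~a | e) & ~a)
    = ~((~e | e) & ~a)   (absorption)
    = ~~a   (complement / identity)
    = a   (double negation)
These differ: at a=0, e=0, E1 = 1 but E2 = 0.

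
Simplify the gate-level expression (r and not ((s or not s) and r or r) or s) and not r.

(r and not ((s or not s) and r or r) or s) and not r
= (r and not (r or r) or s) and not r
= (r and not r or s) and not r
= s and not r

s and not r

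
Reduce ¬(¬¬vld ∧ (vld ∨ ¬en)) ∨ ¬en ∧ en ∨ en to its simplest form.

¬(¬¬vld ∧ (vld ∨ ¬en)) ∨ ¬en ∧ en ∨ en
= ¬(¬¬vld ∧ (vld ∨ ¬en)) ∨ en   (complement / identity)
= ¬(vld ∧ (vld ∨ ¬en)) ∨ en   (double negation)
= ¬vld ∨ en   (absorption)

¬vld ∨ en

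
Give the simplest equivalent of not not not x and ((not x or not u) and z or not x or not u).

not x

not not not x and ((not x or not u) and z or not x or not u)
= not not not x and (not x or not u)   (absorption)
= not x and (not x or not u)   (double negation)
= not x   (absorption)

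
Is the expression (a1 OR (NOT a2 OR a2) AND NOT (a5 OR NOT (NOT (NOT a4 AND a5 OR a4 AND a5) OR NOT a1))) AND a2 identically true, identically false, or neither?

(a1 OR (NOT a2 OR a2) AND NOT (a5 OR NOT (NOT (NOT a4 AND a5 OR a4 AND a5) OR NOT a1))) AND a2
= (a1 OR (NOT a2 OR a2) AND NOT (a5 OR NOT (NOT a5 OR NOT a1))) AND a2   [distribution]
= (a1 OR (NOT a2 OR a2) AND NOT (a5 OR a5 AND a1)) AND a2   [De Morgan]
= (a1 OR NOT (a5 OR a5 AND a1)) AND a2   [complement / identity]
= (a1 OR NOT a5) AND a2   [absorption]
This depends on a1, a2, a5, so it is not a constant.

neither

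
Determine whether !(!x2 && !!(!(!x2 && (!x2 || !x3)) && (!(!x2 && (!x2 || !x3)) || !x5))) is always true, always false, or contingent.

!(!x2 && !!(!(!x2 && (!x2 || !x3)) && (!(!x2 && (!x2 || !x3)) || !x5)))
= !(!x2 && !!!(!x2 && (!x2 || !x3)))   — absorption
= !(!x2 && !(!x2 && (!x2 || !x3)))   — double negation
= !(!x2 && !!x2)   — absorption
= x2 || !x2   — De Morgan
= true   — complement

always true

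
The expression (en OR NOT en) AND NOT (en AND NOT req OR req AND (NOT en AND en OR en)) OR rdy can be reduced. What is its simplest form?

(en OR NOT en) AND NOT (en AND NOT req OR req AND (NOT en AND en OR en)) OR rdy
= (en OR NOT en) AND NOT (en AND NOT req OR req AND en) OR rdy   [complement / identity]
= (en OR NOT en) AND NOT en OR rdy   [distribution]
= NOT en OR rdy   [complement / identity]

NOT en OR rdy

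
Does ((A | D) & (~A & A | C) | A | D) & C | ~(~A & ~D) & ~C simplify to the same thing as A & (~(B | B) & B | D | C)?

No

E1: ((A | D) & (~A & A | C) | A | D) & C | ~(~A & ~D) & ~C
    = ((A | D) & C | A | D) & C | ~(~A & ~D) & ~C   — complement / identity
    = (A | D) & C | ~(~A & ~D) & ~C   — absorption
    = (A | D) & C | (A | D) & ~C   — De Morgan
    = A | D   — distribution
E2: A & (~(B | B) & B | D | C)
    = A & (~B & B | D | C)   — idempotence
    = A & (D | C)   — complement / identity
These differ: at A=0, B=0, C=0, D=1, E1 = 1 but E2 = 0.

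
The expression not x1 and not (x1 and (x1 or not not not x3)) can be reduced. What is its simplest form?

not x1

not x1 and not (x1 and (x1 or not not not x3))
= not x1 and not (x1 and (x1 or not x3))
= not x1 and not x1
= not x1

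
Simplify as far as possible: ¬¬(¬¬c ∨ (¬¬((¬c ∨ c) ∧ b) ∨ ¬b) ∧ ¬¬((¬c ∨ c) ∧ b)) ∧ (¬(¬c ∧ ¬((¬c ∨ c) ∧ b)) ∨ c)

c ∨ b

¬¬(¬¬c ∨ (¬¬((¬c ∨ c) ∧ b) ∨ ¬b) ∧ ¬¬((¬c ∨ c) ∧ b)) ∧ (¬(¬c ∧ ¬((¬c ∨ c) ∧ b)) ∨ c)
= ¬¬(¬¬c ∨ ¬¬((¬c ∨ c) ∧ b)) ∧ (¬(¬c ∧ ¬((¬c ∨ c) ∧ b)) ∨ c)
= ¬(¬c ∧ ¬((¬c ∨ c) ∧ b)) ∧ (¬(¬c ∧ ¬((¬c ∨ c) ∧ b)) ∨ c)
= ¬(¬c ∧ ¬((¬c ∨ c) ∧ b))
= c ∨ (¬c ∨ c) ∧ b
= c ∨ b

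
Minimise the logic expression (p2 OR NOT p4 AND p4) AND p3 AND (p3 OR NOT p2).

(p2 OR NOT p4 AND p4) AND p3 AND (p3 OR NOT p2)
= p2 AND p3 AND (p3 OR NOT p2)   (complement / identity)
= p2 AND p3   (absorption)

p2 AND p3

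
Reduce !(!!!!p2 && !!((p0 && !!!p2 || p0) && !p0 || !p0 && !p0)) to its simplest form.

!(!!!!p2 && !!((p0 && !!!p2 || p0) && !p0 || !p0 && !p0))
= !(!!p2 && !!((p0 && !!!p2 || p0) && !p0 || !p0 && !p0))
= !(!!p2 && !!((p0 && !p2 || p0) && !p0 || !p0 && !p0))
= !(!!p2 && !!(p0 && !p0 || !p0 && !p0))
= !(!!p2 && !!!p0)
= !(!!p2 && !p0)
= !p2 || p0

!p2 || p0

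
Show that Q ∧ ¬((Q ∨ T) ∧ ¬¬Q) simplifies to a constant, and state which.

False

Q ∧ ¬((Q ∨ T) ∧ ¬¬Q)
= Q ∧ ¬((Q ∨ T) ∧ Q)   — double negation
= Q ∧ ¬Q   — absorption
= False   — complement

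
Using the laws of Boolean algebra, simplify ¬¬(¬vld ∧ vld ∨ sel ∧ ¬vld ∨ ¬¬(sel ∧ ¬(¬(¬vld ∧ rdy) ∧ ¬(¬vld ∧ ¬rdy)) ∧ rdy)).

sel ∧ ¬vld

¬¬(¬vld ∧ vld ∨ sel ∧ ¬vld ∨ ¬¬(sel ∧ ¬(¬(¬vld ∧ rdy) ∧ ¬(¬vld ∧ ¬rdy)) ∧ rdy))
= ¬¬(sel ∧ ¬vld ∨ ¬¬(sel ∧ ¬(¬(¬vld ∧ rdy) ∧ ¬(¬vld ∧ ¬rdy)) ∧ rdy))   [complement / identity]
= sel ∧ ¬vld ∨ ¬¬(sel ∧ ¬(¬(¬vld ∧ rdy) ∧ ¬(¬vld ∧ ¬rdy)) ∧ rdy)   [double negation]
= sel ∧ ¬vld ∨ sel ∧ ¬(¬(¬vld ∧ rdy) ∧ ¬(¬vld ∧ ¬rdy)) ∧ rdy   [double negation]
= sel ∧ ¬vld ∨ sel ∧ (¬vld ∧ rdy ∨ ¬vld ∧ ¬rdy) ∧ rdy   [De Morgan]
= sel ∧ ¬vld ∨ sel ∧ ¬vld ∧ rdy   [distribution]
= sel ∧ ¬vld   [absorption]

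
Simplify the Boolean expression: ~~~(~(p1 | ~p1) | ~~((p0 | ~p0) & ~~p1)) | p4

~p1 | p4

~~~(~(p1 | ~p1) | ~~((p0 | ~p0) & ~~p1)) | p4
= ~~~(~(p1 | ~p1) | ~~((p0 | ~p0) & p1)) | p4   (double negation)
= ~~~(~(p1 | ~p1) | ~~p1) | p4   (complement / identity)
= ~~((p1 | ~p1) & ~p1) | p4   (De Morgan)
= ~~~p1 | p4   (complement / identity)
= ~p1 | p4   (double negation)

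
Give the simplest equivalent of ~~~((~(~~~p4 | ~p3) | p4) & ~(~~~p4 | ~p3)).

~~~((~(~~~p4 | ~p3) | p4) & ~(~~~p4 | ~p3))
= ~((~(~~~p4 | ~p3) | p4) & ~(~~~p4 | ~p3))   — double negation
= ~~(~~~p4 | ~p3)   — absorption
= ~~(~p4 | ~p3)   — double negation
= ~p4 | ~p3   — double negation

~p4 | ~p3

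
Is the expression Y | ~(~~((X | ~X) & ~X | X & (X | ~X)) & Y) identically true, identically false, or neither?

identically true

Y | ~(~~((X | ~X) & ~X | X & (X | ~X)) & Y)
= Y | ~(~~(X | ~X) & Y)   [distribution]
= Y | ~((X | ~X) & Y)   [double negation]
= Y | ~Y   [complement / identity]
= 1   [complement]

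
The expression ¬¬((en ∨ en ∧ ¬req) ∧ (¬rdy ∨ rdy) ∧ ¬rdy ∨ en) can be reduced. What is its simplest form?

en

¬¬((en ∨ en ∧ ¬req) ∧ (¬rdy ∨ rdy) ∧ ¬rdy ∨ en)
= ¬¬((en ∨ en ∧ ¬req) ∧ ¬rdy ∨ en)   (complement / identity)
= ¬¬(en ∧ ¬rdy ∨ en)   (absorption)
= ¬¬en   (absorption)
= en   (double negation)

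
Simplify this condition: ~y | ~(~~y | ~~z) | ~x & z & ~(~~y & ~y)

~y | ~(~~y | ~~z) | ~x & z & ~(~~y & ~y)
= ~y | ~y & ~z | ~x & z & ~(~~y & ~y)
= ~y | ~x & z & ~(~~y & ~y)
= ~y | ~x & z & (~y | y)
= ~y | ~x & z

~y | ~x & z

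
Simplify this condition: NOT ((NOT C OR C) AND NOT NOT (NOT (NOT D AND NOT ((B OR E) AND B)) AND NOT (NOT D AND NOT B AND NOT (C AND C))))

NOT D AND NOT B

NOT ((NOT C OR C) AND NOT NOT (NOT (NOT D AND NOT ((B OR E) AND B)) AND NOT (NOT D AND NOT B AND NOT (C AND C))))
= NOT NOT NOT (NOT (NOT D AND NOT ((B OR E) AND B)) AND NOT (NOT D AND NOT B AND NOT (C AND C)))   (complement / identity)
= NOT NOT (NOT D AND NOT ((B OR E) AND B) OR NOT D AND NOT B AND NOT (C AND C))   (De Morgan)
= NOT NOT (NOT D AND NOT B OR NOT D AND NOT B AND NOT (C AND C))   (absorption)
= NOT NOT (NOT D AND NOT B OR NOT D AND NOT B AND NOT C)   (idempotence)
= NOT D AND NOT B OR NOT D AND NOT B AND NOT C   (double negation)
= NOT D AND NOT B   (absorption)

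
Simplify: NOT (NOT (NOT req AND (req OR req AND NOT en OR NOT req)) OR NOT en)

NOT (NOT (NOT req AND (req OR req AND NOT en OR NOT req)) OR NOT en)
= NOT (NOT (NOT req AND (req OR NOT req)) OR NOT en)
= NOT req AND (req OR NOT req) AND en
= NOT req AND en

NOT req AND en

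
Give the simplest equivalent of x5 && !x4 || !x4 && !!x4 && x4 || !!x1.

x5 && !x4 || !x4 && !!x4 && x4 || !!x1
= x5 && !x4 || !x4 && x4 && x4 || !!x1
= x5 && !x4 || !x4 && x4 || !!x1
= x5 && !x4 || !!x1
= x5 && !x4 || x1

x5 && !x4 || x1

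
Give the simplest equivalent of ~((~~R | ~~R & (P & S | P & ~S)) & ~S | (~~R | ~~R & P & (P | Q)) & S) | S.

~((~~R | ~~R & (P & S | P & ~S)) & ~S | (~~R | ~~R & P & (P | Q)) & S) | S
= ~((~~R | ~~R & (P & S | P & ~S)) & ~S | (~~R | ~~R & P) & S) | S   (absorption)
= ~((~~R | ~~R & P) & ~S | (~~R | ~~R & P) & S) | S   (distribution)
= ~(~~R | ~~R & P) | S   (distribution)
= ~~~R | S   (absorption)
= ~R | S   (double negation)

~R | S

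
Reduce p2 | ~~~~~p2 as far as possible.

1

p2 | ~~~~~p2
= p2 | ~~~p2   [double negation]
= p2 | ~p2   [double negation]
= 1   [complement]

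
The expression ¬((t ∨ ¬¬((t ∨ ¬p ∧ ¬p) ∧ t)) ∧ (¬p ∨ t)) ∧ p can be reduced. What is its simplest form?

¬t ∧ p

¬((t ∨ ¬¬((t ∨ ¬p ∧ ¬p) ∧ t)) ∧ (¬p ∨ t)) ∧ p
= ¬((t ∨ ¬¬((t ∨ ¬p) ∧ t)) ∧ (¬p ∨ t)) ∧ p   (idempotence)
= ¬((t ∨ (t ∨ ¬p) ∧ t) ∧ (¬p ∨ t)) ∧ p   (double negation)
= ¬((t ∨ ¬p) ∧ t ∧ ¬p ∨ t) ∧ p   (distribution)
= ¬(t ∧ ¬p ∨ t) ∧ p   (absorption)
= ¬t ∧ p   (absorption)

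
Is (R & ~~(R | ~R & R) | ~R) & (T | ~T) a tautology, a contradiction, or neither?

(R & ~~(R | ~R & R) | ~R) & (T | ~T)
= (R & (R | ~R & R) | ~R) & (T | ~T)
= (R & R | ~R) & (T | ~T)
= R & R | ~R
= R | ~R
= 1

tautology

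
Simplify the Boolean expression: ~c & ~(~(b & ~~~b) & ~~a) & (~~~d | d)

~c & ~a

~c & ~(~(b & ~~~b) & ~~a) & (~~~d | d)
= ~c & ~(~(b & ~~~b) & ~~a) & (~d | d)   (double negation)
= ~c & ~(~(b & ~b) & ~~a) & (~d | d)   (double negation)
= ~c & ~(~(b & ~b) & ~~a)   (complement / identity)
= ~c & (b & ~b | ~a)   (De Morgan)
= ~c & ~a   (complement / identity)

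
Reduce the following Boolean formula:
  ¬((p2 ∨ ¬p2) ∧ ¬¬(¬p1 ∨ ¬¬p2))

p1 ∧ ¬p2

¬((p2 ∨ ¬p2) ∧ ¬¬(¬p1 ∨ ¬¬p2))
= ¬¬¬(¬p1 ∨ ¬¬p2)   — complement / identity
= ¬¬(p1 ∧ ¬p2)   — De Morgan
= p1 ∧ ¬p2   — double negation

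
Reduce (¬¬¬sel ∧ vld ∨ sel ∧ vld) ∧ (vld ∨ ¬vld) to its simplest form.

vld

(¬¬¬sel ∧ vld ∨ sel ∧ vld) ∧ (vld ∨ ¬vld)
= ¬¬¬sel ∧ vld ∨ sel ∧ vld
= ¬sel ∧ vld ∨ sel ∧ vld
= vld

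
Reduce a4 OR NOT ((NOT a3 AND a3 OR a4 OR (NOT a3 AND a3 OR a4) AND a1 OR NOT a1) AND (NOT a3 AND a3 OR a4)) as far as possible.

TRUE

a4 OR NOT ((NOT a3 AND a3 OR a4 OR (NOT a3 AND a3 OR a4) AND a1 OR NOT a1) AND (NOT a3 AND a3 OR a4))
= a4 OR NOT ((NOT a3 AND a3 OR a4 OR NOT a1) AND (NOT a3 AND a3 OR a4))   (absorption)
= a4 OR NOT (NOT a3 AND a3 OR a4)   (absorption)
= a4 OR NOT a4   (complement / identity)
= TRUE   (complement)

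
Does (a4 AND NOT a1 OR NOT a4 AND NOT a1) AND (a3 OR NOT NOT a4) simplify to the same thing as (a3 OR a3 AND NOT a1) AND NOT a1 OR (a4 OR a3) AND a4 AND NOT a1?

E1: (a4 AND NOT a1 OR NOT a4 AND NOT a1) AND (a3 OR NOT NOT a4)
    = (a4 AND NOT a1 OR NOT a4 AND NOT a1) AND (a3 OR a4)   [double negation]
    = NOT a1 AND (a3 OR a4)   [distribution]
E2: (a3 OR a3 AND NOT a1) AND NOT a1 OR (a4 OR a3) AND a4 AND NOT a1
    = a3 AND NOT a1 OR (a4 OR a3) AND a4 AND NOT a1   [absorption]
    = a3 AND NOT a1 OR a4 AND NOT a1   [absorption]
    = NOT a1 AND (a3 OR a4)   [distribution]
Both reduce to NOT a1 AND (a3 OR a4), so they are equivalent.

Yes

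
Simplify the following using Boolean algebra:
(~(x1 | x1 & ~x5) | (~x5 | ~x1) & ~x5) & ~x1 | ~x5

(~(x1 | x1 & ~x5) | (~x5 | ~x1) & ~x5) & ~x1 | ~x5
= (~x1 | (~x5 | ~x1) & ~x5) & ~x1 | ~x5
= (~x1 | ~x5) & ~x1 | ~x5
= ~x1 | ~x5

~x1 | ~x5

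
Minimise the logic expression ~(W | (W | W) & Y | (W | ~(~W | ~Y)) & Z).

~W

~(W | (W | W) & Y | (W | ~(~W | ~Y)) & Z)
= ~(W | (W | W) & Y | (W | W & Y) & Z)   — De Morgan
= ~(W | W & Y | (W | W & Y) & Z)   — idempotence
= ~(W | W & Y)   — absorption
= ~W   — absorption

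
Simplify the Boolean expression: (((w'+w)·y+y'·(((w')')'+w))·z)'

z'

(((w'+w)·y+y'·(((w')')'+w))·z)'
= (((w'+w)·y+y'·(w'+w))·z)'   — double negation
= ((w'+w)·z)'   — distribution
= z'   — complement / identity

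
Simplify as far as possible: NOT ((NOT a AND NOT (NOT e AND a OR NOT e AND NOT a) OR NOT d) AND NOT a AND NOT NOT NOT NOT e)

a OR NOT e

NOT ((NOT a AND NOT (NOT e AND a OR NOT e AND NOT a) OR NOT d) AND NOT a AND NOT NOT NOT NOT e)
= NOT ((NOT a AND NOT NOT e OR NOT d) AND NOT a AND NOT NOT NOT NOT e)   [distribution]
= NOT ((NOT a AND NOT NOT e OR NOT d) AND NOT a AND NOT NOT e)   [double negation]
= NOT (NOT a AND NOT NOT e)   [absorption]
= a OR NOT e   [De Morgan]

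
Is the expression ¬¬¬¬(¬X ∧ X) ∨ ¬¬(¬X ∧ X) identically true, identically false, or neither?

identically false

¬¬¬¬(¬X ∧ X) ∨ ¬¬(¬X ∧ X)
= ¬¬(¬X ∧ X) ∨ ¬¬(¬X ∧ X)   — double negation
= ¬¬(¬X ∧ X)   — idempotence
= ¬X ∧ X   — double negation
= False   — complement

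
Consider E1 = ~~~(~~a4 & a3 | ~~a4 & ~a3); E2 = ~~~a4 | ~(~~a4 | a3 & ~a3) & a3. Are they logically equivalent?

Yes

E1: ~~~(~~a4 & a3 | ~~a4 & ~a3)
    = ~~~~~a4   [distribution]
    = ~~~a4   [double negation]
    = ~a4   [double negation]
E2: ~~~a4 | ~(~~a4 | a3 & ~a3) & a3
    = ~~~a4 | ~~~a4 & a3   [complement / identity]
    = ~~~a4   [absorption]
    = ~a4   [double negation]
Both reduce to ~a4, so they are equivalent.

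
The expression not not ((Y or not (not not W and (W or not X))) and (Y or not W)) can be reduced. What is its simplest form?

not not ((Y or not (not not W and (W or not X))) and (Y or not W))
= not not ((Y or not (W and (W or not X))) and (Y or not W))
= not not ((Y or not W) and (Y or not W))
= (Y or not W) and (Y or not W)
= Y or not W

Y or not W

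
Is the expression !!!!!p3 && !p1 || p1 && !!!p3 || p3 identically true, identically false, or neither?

identically true

!!!!!p3 && !p1 || p1 && !!!p3 || p3
= !!!p3 && !p1 || p1 && !!!p3 || p3   — double negation
= !!!p3 || p3   — distribution
= !p3 || p3   — double negation
= true   — complement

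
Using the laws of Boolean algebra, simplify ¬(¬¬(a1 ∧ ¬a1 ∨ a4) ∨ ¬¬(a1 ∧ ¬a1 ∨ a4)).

¬(¬¬(a1 ∧ ¬a1 ∨ a4) ∨ ¬¬(a1 ∧ ¬a1 ∨ a4))
= ¬¬¬(a1 ∧ ¬a1 ∨ a4)   (idempotence)
= ¬(a1 ∧ ¬a1 ∨ a4)   (double negation)
= ¬a4   (complement / identity)

¬a4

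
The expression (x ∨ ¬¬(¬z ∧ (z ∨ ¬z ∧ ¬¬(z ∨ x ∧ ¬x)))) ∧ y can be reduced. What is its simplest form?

x ∧ y

(x ∨ ¬¬(¬z ∧ (z ∨ ¬z ∧ ¬¬(z ∨ x ∧ ¬x)))) ∧ y
= (x ∨ ¬z ∧ (z ∨ ¬z ∧ ¬¬(z ∨ x ∧ ¬x))) ∧ y
= (x ∨ ¬z ∧ (z ∨ ¬z ∧ ¬¬z)) ∧ y
= (x ∨ ¬z ∧ (z ∨ ¬z ∧ z)) ∧ y
= (x ∨ ¬z ∧ z) ∧ y
= x ∧ y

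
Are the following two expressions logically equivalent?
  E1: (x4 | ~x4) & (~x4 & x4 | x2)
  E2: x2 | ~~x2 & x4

Yes

E1: (x4 | ~x4) & (~x4 & x4 | x2)
    = (x4 | ~x4) & x2   — complement / identity
    = x2   — complement / identity
E2: x2 | ~~x2 & x4
    = x2 | x2 & x4   — double negation
    = x2   — absorption
Both reduce to x2, so they are equivalent.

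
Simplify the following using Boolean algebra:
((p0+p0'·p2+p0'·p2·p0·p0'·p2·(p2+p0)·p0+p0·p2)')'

((p0+p0'·p2+p0'·p2·p0·p0'·p2·(p2+p0)·p0+p0·p2)')'
= ((p0+p0'·p2+p0'·p2·p0·p0'·p2·p0+p0·p2)')'   (absorption)
= ((p0+p0'·p2+p0'·p2·p0+p0·p2)')'   (idempotence)
= ((p0+p0'·p2+p0·p2)')'   (absorption)
= ((p0+p2)')'   (distribution)
= p0+p2   (double negation)

p0+p2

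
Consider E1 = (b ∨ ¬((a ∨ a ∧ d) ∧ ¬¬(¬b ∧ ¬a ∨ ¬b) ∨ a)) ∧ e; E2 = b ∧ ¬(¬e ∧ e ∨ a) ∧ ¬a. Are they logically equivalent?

No

E1: (b ∨ ¬((a ∨ a ∧ d) ∧ ¬¬(¬b ∧ ¬a ∨ ¬b) ∨ a)) ∧ e
    = (b ∨ ¬(a ∧ ¬¬(¬b ∧ ¬a ∨ ¬b) ∨ a)) ∧ e   (absorption)
    = (b ∨ ¬(a ∧ ¬¬¬b ∨ a)) ∧ e   (absorption)
    = (b ∨ ¬(a ∧ ¬b ∨ a)) ∧ e   (double negation)
    = (b ∨ ¬a) ∧ e   (absorption)
E2: b ∧ ¬(¬e ∧ e ∨ a) ∧ ¬a
    = b ∧ ¬a ∧ ¬a   (complement / identity)
    = b ∧ ¬a   (idempotence)
These differ: at a=0, b=1, d=0, e=0, E1 = 0 but E2 = 1.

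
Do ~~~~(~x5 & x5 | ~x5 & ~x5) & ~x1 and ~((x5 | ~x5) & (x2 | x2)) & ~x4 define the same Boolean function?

E1: ~~~~(~x5 & x5 | ~x5 & ~x5) & ~x1
    = ~~~~~x5 & ~x1
    = ~~~x5 & ~x1
    = ~x5 & ~x1
E2: ~((x5 | ~x5) & (x2 | x2)) & ~x4
    = ~(x2 | x2) & ~x4
    = ~x2 & ~x4
These differ: at x1=0, x2=0, x4=1, x5=0, E1 = 1 but E2 = 0.

No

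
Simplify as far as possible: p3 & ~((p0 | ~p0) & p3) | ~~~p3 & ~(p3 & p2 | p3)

p3 & ~((p0 | ~p0) & p3) | ~~~p3 & ~(p3 & p2 | p3)
= p3 & ~p3 | ~~~p3 & ~(p3 & p2 | p3)
= p3 & ~p3 | ~~~p3 & ~p3
= p3 & ~p3 | ~p3 & ~p3
= ~p3

~p3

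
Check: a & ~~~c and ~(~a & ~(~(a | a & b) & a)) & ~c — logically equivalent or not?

E1: a & ~~~c
    = a & ~c
E2: ~(~a & ~(~(a | a & b) & a)) & ~c
    = ~(~a & ~(~a & a)) & ~c
    = (a | ~a & a) & ~c
    = a & ~c
Both reduce to a & ~c, so they are equivalent.

Yes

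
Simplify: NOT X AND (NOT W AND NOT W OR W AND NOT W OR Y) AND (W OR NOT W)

NOT X AND (NOT W OR Y)

NOT X AND (NOT W AND NOT W OR W AND NOT W OR Y) AND (W OR NOT W)
= NOT X AND (NOT W AND NOT W OR W AND NOT W OR Y)
= NOT X AND (NOT W OR Y)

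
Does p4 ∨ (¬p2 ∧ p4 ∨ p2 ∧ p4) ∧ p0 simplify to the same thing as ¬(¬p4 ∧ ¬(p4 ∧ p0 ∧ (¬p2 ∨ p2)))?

Yes

E1: p4 ∨ (¬p2 ∧ p4 ∨ p2 ∧ p4) ∧ p0
    = p4 ∨ p4 ∧ p0   — distribution
    = p4   — absorption
E2: ¬(¬p4 ∧ ¬(p4 ∧ p0 ∧ (¬p2 ∨ p2)))
    = ¬(¬p4 ∧ ¬(p4 ∧ p0))   — complement / identity
    = p4 ∨ p4 ∧ p0   — De Morgan
    = p4   — absorption
Both reduce to p4, so they are equivalent.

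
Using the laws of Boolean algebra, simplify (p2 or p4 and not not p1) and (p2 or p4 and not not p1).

p2 or p4 and p1

(p2 or p4 and not not p1) and (p2 or p4 and not not p1)
= p2 or p4 and not not p1   [idempotence]
= p2 or p4 and p1   [double negation]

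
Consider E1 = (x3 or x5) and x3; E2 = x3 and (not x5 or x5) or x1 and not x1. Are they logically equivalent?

E1: (x3 or x5) and x3
    = x3
E2: x3 and (not x5 or x5) or x1 and not x1
    = x3 or x1 and not x1
    = x3
Both reduce to x3, so they are equivalent.

Yes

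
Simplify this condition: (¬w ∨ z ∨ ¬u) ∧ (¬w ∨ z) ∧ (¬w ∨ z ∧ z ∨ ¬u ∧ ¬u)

¬w ∨ z

(¬w ∨ z ∨ ¬u) ∧ (¬w ∨ z) ∧ (¬w ∨ z ∧ z ∨ ¬u ∧ ¬u)
= (¬w ∨ z ∨ ¬u) ∧ (¬w ∨ z) ∧ (¬w ∨ z ∧ z ∨ ¬u)
= (¬w ∨ z ∨ ¬u) ∧ (¬w ∨ z) ∧ (¬w ∨ z ∨ ¬u)
= (¬w ∨ z ∨ ¬u) ∧ (¬w ∨ z)
= ¬w ∨ z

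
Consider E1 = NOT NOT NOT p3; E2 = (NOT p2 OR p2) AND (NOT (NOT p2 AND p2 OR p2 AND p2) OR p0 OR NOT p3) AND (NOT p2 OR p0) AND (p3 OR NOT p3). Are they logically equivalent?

No

E1: NOT NOT NOT p3
    = NOT p3   [double negation]
E2: (NOT p2 OR p2) AND (NOT (NOT p2 AND p2 OR p2 AND p2) OR p0 OR NOT p3) AND (NOT p2 OR p0) AND (p3 OR NOT p3)
    = (NOT p2 OR p2) AND (NOT (NOT p2 AND p2 OR p2 AND p2) OR p0 OR NOT p3) AND (NOT p2 OR p0)   [complement / identity]
    = (NOT p2 OR p2) AND (NOT p2 OR p0 OR NOT p3) AND (NOT p2 OR p0)   [distribution]
    = (NOT p2 OR p0 OR NOT p3) AND (NOT p2 OR p0)   [complement / identity]
    = NOT p2 OR p0   [absorption]
These differ: at p0=1, p2=1, p3=1, E1 = 0 but E2 = 1.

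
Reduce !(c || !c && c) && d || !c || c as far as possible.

!(c || !c && c) && d || !c || c
= !c && d || !c || c
= !c || c
= true

true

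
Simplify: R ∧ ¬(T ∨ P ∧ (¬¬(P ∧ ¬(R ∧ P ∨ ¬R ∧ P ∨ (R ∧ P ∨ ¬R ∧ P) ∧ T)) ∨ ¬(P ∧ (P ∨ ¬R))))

R ∧ ¬T

R ∧ ¬(T ∨ P ∧ (¬¬(P ∧ ¬(R ∧ P ∨ ¬R ∧ P ∨ (R ∧ P ∨ ¬R ∧ P) ∧ T)) ∨ ¬(P ∧ (P ∨ ¬R))))
= R ∧ ¬(T ∨ P ∧ (P ∧ ¬(R ∧ P ∨ ¬R ∧ P ∨ (R ∧ P ∨ ¬R ∧ P) ∧ T) ∨ ¬(P ∧ (P ∨ ¬R))))   [double negation]
= R ∧ ¬(T ∨ P ∧ (P ∧ ¬(R ∧ P ∨ ¬R ∧ P) ∨ ¬(P ∧ (P ∨ ¬R))))   [absorption]
= R ∧ ¬(T ∨ P ∧ (P ∧ ¬P ∨ ¬(P ∧ (P ∨ ¬R))))   [distribution]
= R ∧ ¬(T ∨ P ∧ (P ∧ ¬P ∨ ¬P))   [absorption]
= R ∧ ¬(T ∨ P ∧ ¬P)   [complement / identity]
= R ∧ ¬T   [complement / identity]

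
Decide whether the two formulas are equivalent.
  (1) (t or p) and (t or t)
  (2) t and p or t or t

Yes

E1: (t or p) and (t or t)
    = (t or p) and t
    = t
E2: t and p or t or t
    = t or t
    = t
Both reduce to t, so they are equivalent.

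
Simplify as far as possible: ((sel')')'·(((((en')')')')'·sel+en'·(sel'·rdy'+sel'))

sel'·en'

((sel')')'·(((((en')')')')'·sel+en'·(sel'·rdy'+sel'))
= ((sel')')'·(((((en')')')')'·sel+en'·sel')   (absorption)
= ((sel')')'·(((en')')'·sel+en'·sel')   (double negation)
= ((sel')')'·(en'·sel+en'·sel')   (double negation)
= ((sel')')'·en'   (distribution)
= sel'·en'   (double negation)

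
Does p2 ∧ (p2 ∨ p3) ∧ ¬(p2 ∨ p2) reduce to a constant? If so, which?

p2 ∧ (p2 ∨ p3) ∧ ¬(p2 ∨ p2)
= p2 ∧ (p2 ∨ p3) ∧ ¬p2   [idempotence]
= p2 ∧ ¬p2   [absorption]
= False   [complement]

yes, False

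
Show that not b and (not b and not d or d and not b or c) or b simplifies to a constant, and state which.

True

not b and (not b and not d or d and not b or c) or b
= not b and (not b or c) or b   [distribution]
= not b or b   [absorption]
= True   [complement]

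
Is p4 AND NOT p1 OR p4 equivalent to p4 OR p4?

E1: p4 AND NOT p1 OR p4
    = p4   — absorption
E2: p4 OR p4
    = p4   — idempotence
Both reduce to p4, so they are equivalent.

Yes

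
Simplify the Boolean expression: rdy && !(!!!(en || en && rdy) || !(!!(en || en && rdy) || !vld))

rdy && !(!!!(en || en && rdy) || !(!!(en || en && rdy) || !vld))
= rdy && !!(en || en && rdy) && (!!(en || en && rdy) || !vld)
= rdy && !!(en || en && rdy)
= rdy && !!en
= rdy && en

rdy && en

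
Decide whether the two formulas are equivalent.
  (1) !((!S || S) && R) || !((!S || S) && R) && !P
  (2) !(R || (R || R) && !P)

Yes

E1: !((!S || S) && R) || !((!S || S) && R) && !P
    = !((!S || S) && R)   (absorption)
    = !R   (complement / identity)
E2: !(R || (R || R) && !P)
    = !(R || R && !P)   (idempotence)
    = !R   (absorption)
Both reduce to !R, so they are equivalent.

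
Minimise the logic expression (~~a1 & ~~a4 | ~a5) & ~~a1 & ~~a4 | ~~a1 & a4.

a1 & a4

(~~a1 & ~~a4 | ~a5) & ~~a1 & ~~a4 | ~~a1 & a4
= ~~a1 & ~~a4 | ~~a1 & a4   (absorption)
= ~~a1 & a4 | ~~a1 & a4   (double negation)
= ~~a1 & a4   (idempotence)
= a1 & a4   (double negation)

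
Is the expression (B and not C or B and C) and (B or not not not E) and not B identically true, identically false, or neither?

identically false

(B and not C or B and C) and (B or not not not E) and not B
= B and (B or not not not E) and not B   — distribution
= B and (B or not E) and not B   — double negation
= B and not B   — absorption
= False   — complement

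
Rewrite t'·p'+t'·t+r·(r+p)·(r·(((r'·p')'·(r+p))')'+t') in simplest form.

t'·p'+t'·t+r·(r+p)·(r·(((r'·p')'·(r+p))')'+t')
= t'·p'+t'·t+r·(r+p)·(r·(((r+p)·(r+p))')'+t')
= t'·p'+t'·t+r·(r+p)·(r·(r+p)·(r+p)+t')
= t'·p'+r·(r+p)·(r·(r+p)·(r+p)+t')
= t'·p'+r·(r+p)·(r·(r+p)+t')
= t'·p'+r·(r+p)
= t'·p'+r

t'·p'+r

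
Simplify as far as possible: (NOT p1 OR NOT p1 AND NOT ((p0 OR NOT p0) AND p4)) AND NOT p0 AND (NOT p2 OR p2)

(NOT p1 OR NOT p1 AND NOT ((p0 OR NOT p0) AND p4)) AND NOT p0 AND (NOT p2 OR p2)
= (NOT p1 OR NOT p1 AND NOT p4) AND NOT p0 AND (NOT p2 OR p2)   — complement / identity
= (NOT p1 OR NOT p1 AND NOT p4) AND NOT p0   — complement / identity
= NOT p1 AND NOT p0   — absorption

NOT p1 AND NOT p0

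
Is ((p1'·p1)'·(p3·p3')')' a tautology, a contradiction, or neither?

contradiction

((p1'·p1)'·(p3·p3')')'
= p1'·p1+p3·p3'   — De Morgan
= p3·p3'   — complement / identity
= 0   — complement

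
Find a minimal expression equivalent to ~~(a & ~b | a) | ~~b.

a | b

~~(a & ~b | a) | ~~b
= ~~a | ~~b   — absorption
= ~~a | b   — double negation
= a | b   — double negation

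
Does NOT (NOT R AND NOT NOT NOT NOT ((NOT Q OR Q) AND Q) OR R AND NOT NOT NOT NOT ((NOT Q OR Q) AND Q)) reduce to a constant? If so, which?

NOT (NOT R AND NOT NOT NOT NOT ((NOT Q OR Q) AND Q) OR R AND NOT NOT NOT NOT ((NOT Q OR Q) AND Q))
= NOT NOT NOT NOT NOT ((NOT Q OR Q) AND Q)   (distribution)
= NOT NOT NOT ((NOT Q OR Q) AND Q)   (double negation)
= NOT ((NOT Q OR Q) AND Q)   (double negation)
= NOT Q   (complement / identity)
This depends on Q, so it is not a constant.

no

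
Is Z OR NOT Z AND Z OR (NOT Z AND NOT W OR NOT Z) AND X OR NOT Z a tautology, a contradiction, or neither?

tautology

Z OR NOT Z AND Z OR (NOT Z AND NOT W OR NOT Z) AND X OR NOT Z
= Z OR (NOT Z AND NOT W OR NOT Z) AND X OR NOT Z
= Z OR NOT Z AND X OR NOT Z
= Z OR NOT Z
= TRUE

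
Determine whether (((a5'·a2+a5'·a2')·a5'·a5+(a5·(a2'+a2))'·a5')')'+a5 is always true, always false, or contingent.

(((a5'·a2+a5'·a2')·a5'·a5+(a5·(a2'+a2))'·a5')')'+a5
= ((a5'·a5'·a5+(a5·(a2'+a2))'·a5')')'+a5   (distribution)
= ((a5'·a5+(a5·(a2'+a2))'·a5')')'+a5   (idempotence)
= a5'·a5+(a5·(a2'+a2))'·a5'+a5   (double negation)
= a5'·a5+a5'·a5'+a5   (complement / identity)
= a5'+a5   (distribution)
= 1   (complement)

always true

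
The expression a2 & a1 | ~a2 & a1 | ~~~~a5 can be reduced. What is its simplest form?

a2 & a1 | ~a2 & a1 | ~~~~a5
= a1 | ~~~~a5   [distribution]
= a1 | ~~a5   [double negation]
= a1 | a5   [double negation]

a1 | a5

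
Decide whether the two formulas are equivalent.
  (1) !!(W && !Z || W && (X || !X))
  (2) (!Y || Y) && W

Yes

E1: !!(W && !Z || W && (X || !X))
    = W && !Z || W && (X || !X)   — double negation
    = W && !Z || W   — complement / identity
    = W   — absorption
E2: (!Y || Y) && W
    = W   — complement / identity
Both reduce to W, so they are equivalent.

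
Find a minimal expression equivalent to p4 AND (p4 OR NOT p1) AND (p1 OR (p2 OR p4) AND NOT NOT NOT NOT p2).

p4 AND (p4 OR NOT p1) AND (p1 OR (p2 OR p4) AND NOT NOT NOT NOT p2)
= p4 AND (p4 OR NOT p1) AND (p1 OR (p2 OR p4) AND NOT NOT p2)   [double negation]
= p4 AND (p4 OR NOT p1) AND (p1 OR (p2 OR p4) AND p2)   [double negation]
= p4 AND (p4 OR NOT p1) AND (p1 OR p2)   [absorption]
= p4 AND (p1 OR p2)   [absorption]

p4 AND (p1 OR p2)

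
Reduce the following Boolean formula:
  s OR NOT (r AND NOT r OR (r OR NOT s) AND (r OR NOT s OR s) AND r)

s OR NOT (r AND NOT r OR (r OR NOT s) AND (r OR NOT s OR s) AND r)
= s OR NOT (r AND NOT r OR (r OR NOT s) AND r)   (absorption)
= s OR NOT ((r OR NOT s) AND r)   (complement / identity)
= s OR NOT r   (absorption)

s OR NOT r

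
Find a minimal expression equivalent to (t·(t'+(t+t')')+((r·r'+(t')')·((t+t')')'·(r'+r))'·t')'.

(t·(t'+(t+t')')+((r·r'+(t')')·((t+t')')'·(r'+r))'·t')'
= (t·(t'+(t+t')')+((r·r'+(t')')·((t+t')')')'·t')'   (complement / identity)
= (t·(t'+(t+t')')+((t')'·((t+t')')')'·t')'   (complement / identity)
= (t·(t'+(t+t')')+(t'+(t+t')')·t')'   (De Morgan)
= (t'+(t+t')')'   (distribution)
= t·(t+t')   (De Morgan)
= t   (complement / identity)

t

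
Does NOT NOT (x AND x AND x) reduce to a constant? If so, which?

no

NOT NOT (x AND x AND x)
= NOT NOT (x AND x)
= x AND x
= x
This depends on x, so it is not a constant.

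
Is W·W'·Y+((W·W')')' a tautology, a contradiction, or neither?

contradiction

W·W'·Y+((W·W')')'
= W·W'·Y+W·W'   (double negation)
= W·W'   (absorption)
= 0   (complement)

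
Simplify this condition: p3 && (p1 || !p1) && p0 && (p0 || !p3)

p3 && (p1 || !p1) && p0 && (p0 || !p3)
= p3 && p0 && (p0 || !p3)   (complement / identity)
= p3 && p0   (absorption)

p3 && p0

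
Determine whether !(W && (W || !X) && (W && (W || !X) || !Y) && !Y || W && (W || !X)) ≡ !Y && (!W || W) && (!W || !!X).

E1: !(W && (W || !X) && (W && (W || !X) || !Y) && !Y || W && (W || !X))
    = !(W && (W || !X) && !Y || W && (W || !X))   (absorption)
    = !(W && (W || !X))   (absorption)
    = !W   (absorption)
E2: !Y && (!W || W) && (!W || !!X)
    = !Y && (!W || !!X)   (complement / identity)
    = !Y && (!W || X)   (double negation)
These differ: at W=0, X=1, Y=1, E1 = 1 but E2 = 0.

No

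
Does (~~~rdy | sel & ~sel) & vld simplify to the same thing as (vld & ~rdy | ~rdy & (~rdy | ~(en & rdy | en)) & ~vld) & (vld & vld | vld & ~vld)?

Yes

E1: (~~~rdy | sel & ~sel) & vld
    = (~rdy | sel & ~sel) & vld   (double negation)
    = ~rdy & vld   (complement / identity)
E2: (vld & ~rdy | ~rdy & (~rdy | ~(en & rdy | en)) & ~vld) & (vld & vld | vld & ~vld)
    = (vld & ~rdy | ~rdy & (~rdy | ~(en & rdy | en)) & ~vld) & vld   (distribution)
    = (vld & ~rdy | ~rdy & (~rdy | ~en) & ~vld) & vld   (absorption)
    = (vld & ~rdy | ~rdy & ~vld) & vld   (absorption)
    = ~rdy & vld   (distribution)
Both reduce to ~rdy & vld, so they are equivalent.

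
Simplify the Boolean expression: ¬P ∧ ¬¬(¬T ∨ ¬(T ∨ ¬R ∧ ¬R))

¬P ∧ ¬¬(¬T ∨ ¬(T ∨ ¬R ∧ ¬R))
= ¬P ∧ ¬¬(¬T ∨ ¬(T ∨ ¬R))   [idempotence]
= ¬P ∧ ¬(T ∧ (T ∨ ¬R))   [De Morgan]
= ¬P ∧ ¬T   [absorption]

¬P ∧ ¬T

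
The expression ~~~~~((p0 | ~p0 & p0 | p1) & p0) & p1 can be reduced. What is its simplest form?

~~~~~((p0 | ~p0 & p0 | p1) & p0) & p1
= ~~~((p0 | ~p0 & p0 | p1) & p0) & p1   (double negation)
= ~~~((p0 | p1) & p0) & p1   (complement / identity)
= ~~~p0 & p1   (absorption)
= ~p0 & p1   (double negation)

~p0 & p1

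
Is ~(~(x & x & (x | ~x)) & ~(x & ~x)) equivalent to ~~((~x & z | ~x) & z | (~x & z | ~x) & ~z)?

E1: ~(~(x & x & (x | ~x)) & ~(x & ~x))
    = x & x & (x | ~x) | x & ~x   — De Morgan
    = x & x | x & ~x   — complement / identity
    = x   — distribution
E2: ~~((~x & z | ~x) & z | (~x & z | ~x) & ~z)
    = ~~(~x & z | ~x)   — distribution
    = ~x & z | ~x   — double negation
    = ~x   — absorption
These differ: at x=1, z=0, E1 = 1 but E2 = 0.

No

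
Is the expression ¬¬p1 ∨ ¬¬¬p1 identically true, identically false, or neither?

identically true

¬¬p1 ∨ ¬¬¬p1
= p1 ∨ ¬¬¬p1   [double negation]
= p1 ∨ ¬p1   [double negation]
= True   [complement]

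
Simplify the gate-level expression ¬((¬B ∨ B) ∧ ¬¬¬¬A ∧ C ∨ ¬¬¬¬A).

¬((¬B ∨ B) ∧ ¬¬¬¬A ∧ C ∨ ¬¬¬¬A)
= ¬((¬B ∨ B) ∧ ¬¬¬¬A ∧ C ∨ ¬¬A)
= ¬((¬B ∨ B) ∧ ¬¬A ∧ C ∨ ¬¬A)
= ¬(¬¬A ∧ C ∨ ¬¬A)
= ¬¬¬A
= ¬A

¬A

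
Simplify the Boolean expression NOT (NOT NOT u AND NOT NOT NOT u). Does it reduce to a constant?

NOT (NOT NOT u AND NOT NOT NOT u)
= NOT (NOT NOT u AND NOT u)   (double negation)
= NOT u OR u   (De Morgan)
= TRUE   (complement)

TRUE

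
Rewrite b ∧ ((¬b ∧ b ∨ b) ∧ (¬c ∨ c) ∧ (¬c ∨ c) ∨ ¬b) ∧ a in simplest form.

b ∧ a

b ∧ ((¬b ∧ b ∨ b) ∧ (¬c ∨ c) ∧ (¬c ∨ c) ∨ ¬b) ∧ a
= b ∧ (b ∧ (¬c ∨ c) ∧ (¬c ∨ c) ∨ ¬b) ∧ a
= b ∧ (b ∧ (¬c ∨ c) ∨ ¬b) ∧ a
= b ∧ (b ∨ ¬b) ∧ a
= b ∧ a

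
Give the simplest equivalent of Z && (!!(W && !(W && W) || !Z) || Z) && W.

Z && (!!(W && !(W && W) || !Z) || Z) && W
= Z && (!!(W && !W || !Z) || Z) && W   — idempotence
= Z && (!!!Z || Z) && W   — complement / identity
= Z && (!Z || Z) && W   — double negation
= Z && W   — complement / identity

Z && W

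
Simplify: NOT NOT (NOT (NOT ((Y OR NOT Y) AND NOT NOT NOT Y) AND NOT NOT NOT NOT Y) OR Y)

NOT NOT (NOT (NOT ((Y OR NOT Y) AND NOT NOT NOT Y) AND NOT NOT NOT NOT Y) OR Y)
= NOT NOT (NOT (NOT NOT NOT NOT Y AND NOT NOT NOT NOT Y) OR Y)   [complement / identity]
= NOT NOT (NOT NOT NOT NOT NOT Y OR Y)   [idempotence]
= NOT NOT NOT NOT NOT Y OR Y   [double negation]
= NOT NOT NOT Y OR Y   [double negation]
= NOT Y OR Y   [double negation]
= TRUE   [complement]

TRUE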